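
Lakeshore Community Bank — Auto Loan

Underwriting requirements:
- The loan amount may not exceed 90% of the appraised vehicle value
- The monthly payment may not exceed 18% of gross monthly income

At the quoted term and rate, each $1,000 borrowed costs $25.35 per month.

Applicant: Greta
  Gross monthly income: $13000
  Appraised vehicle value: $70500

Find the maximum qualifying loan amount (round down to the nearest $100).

Payment cap: 18% × $13,000 = $2,340/month.
At $25.35 per $1,000, that supports 2,340/25.35 × 1,000 ≈ $92,307 → $92,300.
LTV cap: 90% × $70,500 = $63,450 → $63,400.
Binding constraint: loan-to-value.

$63,400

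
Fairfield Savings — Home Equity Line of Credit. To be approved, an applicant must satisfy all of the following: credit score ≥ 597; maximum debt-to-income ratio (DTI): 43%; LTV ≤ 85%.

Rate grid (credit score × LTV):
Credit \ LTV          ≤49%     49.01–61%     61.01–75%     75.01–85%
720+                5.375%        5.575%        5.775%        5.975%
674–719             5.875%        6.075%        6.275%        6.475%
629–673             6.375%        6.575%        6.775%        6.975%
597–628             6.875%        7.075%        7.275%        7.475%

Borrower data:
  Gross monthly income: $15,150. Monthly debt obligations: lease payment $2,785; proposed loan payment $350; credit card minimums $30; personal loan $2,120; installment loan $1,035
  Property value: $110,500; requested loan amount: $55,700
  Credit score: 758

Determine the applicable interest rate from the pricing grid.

Credit score 758 ≥ 597; Total monthly debts = (2,785 + 350 + 30 + 2,120 + 1,035) = 6,320. DTI: 6,320 ÷ 15,150 = 41.7%, within the 43% cap
LTV = 55,700/110,500 = 50.4% ≤ 85%
Score 758 is in the 720+ band; LTV 50.4% is in the 49.01–61% band → 5.575%.

5.575%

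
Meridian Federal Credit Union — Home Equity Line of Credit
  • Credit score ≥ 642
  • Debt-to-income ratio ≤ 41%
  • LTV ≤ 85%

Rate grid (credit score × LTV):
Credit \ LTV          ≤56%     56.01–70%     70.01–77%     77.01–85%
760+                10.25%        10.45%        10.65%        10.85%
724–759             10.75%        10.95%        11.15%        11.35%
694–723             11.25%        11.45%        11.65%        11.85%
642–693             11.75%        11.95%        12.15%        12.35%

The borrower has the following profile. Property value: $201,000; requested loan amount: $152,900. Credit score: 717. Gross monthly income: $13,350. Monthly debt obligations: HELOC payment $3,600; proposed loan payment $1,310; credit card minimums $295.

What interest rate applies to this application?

11.65%

Credit score 717 ≥ 642; Total monthly debts = (3,600 + 1,310 + 295) = 5,205. DTI: 5,205 ÷ 13,350 = 39%, within the 41% cap
LTV = 152,900/201,000 = 76.1% ≤ 85%
Score 717 is in the 694–723 band; LTV 76.1% is in the 70.01–77% band → 11.65%.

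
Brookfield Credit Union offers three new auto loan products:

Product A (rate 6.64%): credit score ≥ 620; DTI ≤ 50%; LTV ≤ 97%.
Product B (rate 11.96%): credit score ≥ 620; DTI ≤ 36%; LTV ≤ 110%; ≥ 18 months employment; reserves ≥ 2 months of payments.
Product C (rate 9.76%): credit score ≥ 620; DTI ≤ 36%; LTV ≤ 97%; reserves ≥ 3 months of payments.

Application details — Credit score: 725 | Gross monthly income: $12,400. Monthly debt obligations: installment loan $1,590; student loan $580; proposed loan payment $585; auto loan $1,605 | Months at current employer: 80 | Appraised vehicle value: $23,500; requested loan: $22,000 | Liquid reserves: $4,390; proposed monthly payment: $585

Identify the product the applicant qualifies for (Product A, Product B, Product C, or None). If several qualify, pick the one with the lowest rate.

Total debts = (1,590 + 580 + 585 + 1,605) = 4,360; DTI = 4,360/12,400 = 35.2%.
LTV = 22,000/23,500 = 93.6%.
Reserves = 4,390/585 = 7.5 months.
Product A: score 725 ≥ 620; DTI 35.2% ≤ 50%; LTV 93.6% ≤ 97% → qualifies.
Product B: score 725 ≥ 620; DTI 35.2% ≤ 36%; LTV 93.6% ≤ 110%; employment 80 ≥ 18 mo; reserves 7.5 ≥ 2 mo → qualifies.
Product C: score 725 ≥ 620; DTI 35.2% ≤ 36%; LTV 93.6% ≤ 97%; reserves 7.5 ≥ 3 mo → qualifies.
Qualifying: Product A, Product B, Product C. Lowest rate is 6.64% → Product A.

Product A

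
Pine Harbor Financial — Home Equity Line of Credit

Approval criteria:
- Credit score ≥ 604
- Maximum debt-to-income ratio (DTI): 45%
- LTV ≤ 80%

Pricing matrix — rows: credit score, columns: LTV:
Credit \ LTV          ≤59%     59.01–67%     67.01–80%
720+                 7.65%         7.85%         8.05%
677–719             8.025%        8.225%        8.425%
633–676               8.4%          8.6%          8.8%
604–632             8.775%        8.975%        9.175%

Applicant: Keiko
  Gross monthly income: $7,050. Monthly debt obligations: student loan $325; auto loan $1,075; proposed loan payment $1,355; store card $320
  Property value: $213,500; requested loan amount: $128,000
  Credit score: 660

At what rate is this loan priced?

8.6%

Credit score 660 ≥ 604; Total monthly debts = (325 + 1,075 + 1,355 + 320) = 3,075. Debt-to-income = 3,075/7,050 = 43.6% — meets 45% limit
LTV = 128,000/213,500 = 60% ≤ 80%
Credit 660 → row 633–676; LTV 60% → column 59.01–67%. Grid cell → 8.6%.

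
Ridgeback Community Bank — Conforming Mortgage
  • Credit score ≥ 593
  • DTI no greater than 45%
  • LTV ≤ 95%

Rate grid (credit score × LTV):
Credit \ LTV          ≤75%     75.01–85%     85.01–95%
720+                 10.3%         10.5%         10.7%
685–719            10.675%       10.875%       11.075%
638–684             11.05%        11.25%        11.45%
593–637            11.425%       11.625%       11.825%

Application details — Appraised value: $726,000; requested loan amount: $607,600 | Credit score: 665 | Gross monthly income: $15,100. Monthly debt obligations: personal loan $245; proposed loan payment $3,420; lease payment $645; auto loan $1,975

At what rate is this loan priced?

11.25%

Credit score 665 ≥ 593; Total monthly debts = (245 + 3,420 + 645 + 1,975) = 6,285. DTI: 6,285 ÷ 15,100 = 41.6%, within the 45% cap
LTV: 607,600 ÷ 726,000 = 83.7%, within 95% cap
Score 665 is in the 638–684 band; LTV 83.7% is in the 75.01–85% band → 11.25%.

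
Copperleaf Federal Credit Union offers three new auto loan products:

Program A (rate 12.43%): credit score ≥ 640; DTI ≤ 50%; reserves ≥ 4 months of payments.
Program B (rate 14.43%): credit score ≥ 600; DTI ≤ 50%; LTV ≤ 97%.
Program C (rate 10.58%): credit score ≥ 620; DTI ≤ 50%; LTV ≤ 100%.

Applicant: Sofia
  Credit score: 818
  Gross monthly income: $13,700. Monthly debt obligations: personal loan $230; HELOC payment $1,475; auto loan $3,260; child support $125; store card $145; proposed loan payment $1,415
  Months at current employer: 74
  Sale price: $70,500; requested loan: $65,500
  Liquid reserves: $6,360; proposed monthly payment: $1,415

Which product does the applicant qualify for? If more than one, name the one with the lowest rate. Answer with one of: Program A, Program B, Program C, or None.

Total debts = (230 + 1,475 + 3,260 + 125 + 145 + 1,415) = 6,650; DTI = 6,650/13,700 = 48.5%.
LTV = 65,500/70,500 = 92.9%.
Reserves = 6,360/1,415 = 4.5 months.
Program A: score 818 ≥ 640; DTI 48.5% ≤ 50%; reserves 4.5 ≥ 4 mo → qualifies.
Program B: score 818 ≥ 600; DTI 48.5% ≤ 50%; LTV 92.9% ≤ 97% → qualifies.
Program C: score 818 ≥ 620; DTI 48.5% ≤ 50%; LTV 92.9% ≤ 100% → qualifies.
Qualifying: Program A, Program B, Program C. Lowest rate is 10.58% → Program C.

Program C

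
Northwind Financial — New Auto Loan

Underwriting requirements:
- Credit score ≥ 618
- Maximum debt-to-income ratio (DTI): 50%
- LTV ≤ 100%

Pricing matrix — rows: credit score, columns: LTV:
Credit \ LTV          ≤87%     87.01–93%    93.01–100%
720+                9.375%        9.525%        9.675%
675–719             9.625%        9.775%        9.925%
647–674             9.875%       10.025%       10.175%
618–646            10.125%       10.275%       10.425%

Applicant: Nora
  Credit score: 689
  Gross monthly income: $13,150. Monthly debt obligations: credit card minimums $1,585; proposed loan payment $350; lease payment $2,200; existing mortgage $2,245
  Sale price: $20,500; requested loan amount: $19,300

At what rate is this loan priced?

Credit score 689 ≥ 618; Total monthly debts = (1,585 + 350 + 2,200 + 2,245) = 6,380. Debt-to-income = 6,380/13,150 = 48.5% — meets 50% limit
LTV = 19,300/20,500 = 94.1% ≤ 100%
Row: 689 falls in 675–719. Column: 94.1% falls in 93.01–100%. Rate = 9.925%.

9.925%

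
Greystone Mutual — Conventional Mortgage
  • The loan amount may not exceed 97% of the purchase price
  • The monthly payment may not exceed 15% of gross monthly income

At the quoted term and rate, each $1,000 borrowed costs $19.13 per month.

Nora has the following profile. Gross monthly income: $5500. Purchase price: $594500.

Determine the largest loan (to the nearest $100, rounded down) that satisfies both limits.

$43,100

Payment cap: 15% × $5,500 = $825/month.
At $19.13 per $1,000, that supports 825/19.13 × 1,000 ≈ $43,125 → $43,100.
LTV cap: 97% × $594,500 = $576,665 → $576,600.
Binding constraint: payment-to-income.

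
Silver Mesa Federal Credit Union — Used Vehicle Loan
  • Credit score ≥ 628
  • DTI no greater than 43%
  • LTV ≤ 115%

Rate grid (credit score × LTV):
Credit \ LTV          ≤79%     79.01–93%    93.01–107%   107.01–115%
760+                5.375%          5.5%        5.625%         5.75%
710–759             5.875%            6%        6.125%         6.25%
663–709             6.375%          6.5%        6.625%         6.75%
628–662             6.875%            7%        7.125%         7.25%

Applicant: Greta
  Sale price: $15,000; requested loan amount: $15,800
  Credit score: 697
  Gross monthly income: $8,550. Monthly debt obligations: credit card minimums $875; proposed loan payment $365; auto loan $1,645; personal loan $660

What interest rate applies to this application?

6.625%

Credit score 697 ≥ 628; Total monthly debts = (875 + 365 + 1,645 + 660) = 3,545. DTI: 3,545 ÷ 8,550 = 41.5%, within the 43% cap
LTV: 15,800 ÷ 15,000 = 105.3%, within 115% cap
Row: 697 falls in 663–709. Column: 105.3% falls in 93.01–107%. Rate = 6.625%.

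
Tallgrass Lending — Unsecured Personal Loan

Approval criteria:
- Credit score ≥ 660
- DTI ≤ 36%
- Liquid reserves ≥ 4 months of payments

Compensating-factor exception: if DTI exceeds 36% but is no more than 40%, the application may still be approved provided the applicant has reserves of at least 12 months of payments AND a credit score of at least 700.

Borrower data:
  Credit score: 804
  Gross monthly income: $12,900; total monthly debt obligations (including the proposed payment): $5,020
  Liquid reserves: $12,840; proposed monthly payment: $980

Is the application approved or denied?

Approved

Credit score 804 ≥ 660 (meets base)
DTI = 5,020/12,900 = 38.9% > 36% — standard DTI limit exceeded.
Reserves: 12,840 ÷ 980 = 13.1 months (meets 4-month minimum)
DTI 38.9% is within the 36%–40% exception band; checking compensating factors.
Override check — reserves: 13.1 mo (ok); score: 804 (ok).
Both override conditions satisfied; DTI exception granted.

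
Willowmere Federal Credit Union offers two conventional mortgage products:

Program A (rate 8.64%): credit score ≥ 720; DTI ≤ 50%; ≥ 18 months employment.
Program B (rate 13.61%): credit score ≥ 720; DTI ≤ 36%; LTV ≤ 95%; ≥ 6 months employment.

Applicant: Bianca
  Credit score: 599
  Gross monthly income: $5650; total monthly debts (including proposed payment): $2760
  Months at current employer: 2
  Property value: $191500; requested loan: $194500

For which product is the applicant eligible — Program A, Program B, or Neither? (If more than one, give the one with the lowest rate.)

DTI = 2,760/5,650 = 48.8%.
LTV = 194,500/191,500 = 101.6%.
Program A: score 599 < 720; DTI 48.8% ≤ 50%; employment 2 < 18 mo → does not qualify.
Program B: score 599 < 720; DTI 48.8% > 36%; LTV 101.6% > 95%; employment 2 < 6 mo → does not qualify.

Neither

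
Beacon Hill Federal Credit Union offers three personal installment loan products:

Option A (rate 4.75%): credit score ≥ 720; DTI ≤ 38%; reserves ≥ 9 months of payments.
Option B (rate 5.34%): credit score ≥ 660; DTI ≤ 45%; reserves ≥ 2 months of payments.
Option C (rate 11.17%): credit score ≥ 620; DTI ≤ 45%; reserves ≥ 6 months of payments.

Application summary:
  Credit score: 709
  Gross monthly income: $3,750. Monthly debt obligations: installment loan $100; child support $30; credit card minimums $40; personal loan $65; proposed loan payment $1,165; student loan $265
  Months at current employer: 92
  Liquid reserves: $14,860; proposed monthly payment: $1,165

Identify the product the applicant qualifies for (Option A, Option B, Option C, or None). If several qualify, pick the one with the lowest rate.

Total debts = (100 + 30 + 40 + 65 + 1,165 + 265) = 1,665; DTI = 1,665/3,750 = 44.4%.
Reserves = 14,860/1,165 = 12.8 months.
Option A: score 709 < 720; DTI 44.4% > 38%; reserves 12.8 ≥ 9 mo → does not qualify.
Option B: score 709 ≥ 660; DTI 44.4% ≤ 45%; reserves 12.8 ≥ 2 mo → qualifies.
Option C: score 709 ≥ 620; DTI 44.4% ≤ 45%; reserves 12.8 ≥ 6 mo → qualifies.
Qualifying: Option B, Option C. Lowest rate is 5.34% → Option B.

Option B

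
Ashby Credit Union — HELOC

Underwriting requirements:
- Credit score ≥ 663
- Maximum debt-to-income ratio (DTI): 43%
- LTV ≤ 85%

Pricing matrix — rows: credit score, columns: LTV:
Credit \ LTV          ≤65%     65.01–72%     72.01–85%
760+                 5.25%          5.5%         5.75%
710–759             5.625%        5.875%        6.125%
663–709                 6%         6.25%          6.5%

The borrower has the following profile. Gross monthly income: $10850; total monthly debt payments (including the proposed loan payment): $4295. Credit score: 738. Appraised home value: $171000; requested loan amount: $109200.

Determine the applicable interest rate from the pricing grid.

Credit score 738 ≥ 663; Debt-to-income = 4,295/10,850 = 39.6% — meets 43% limit
Loan-to-value = 109,200/171,000 = 63.9% — pass (85% max)
Score 738 is in the 710–759 band; LTV 63.9% is in the ≤65% band → 5.625%.

5.625%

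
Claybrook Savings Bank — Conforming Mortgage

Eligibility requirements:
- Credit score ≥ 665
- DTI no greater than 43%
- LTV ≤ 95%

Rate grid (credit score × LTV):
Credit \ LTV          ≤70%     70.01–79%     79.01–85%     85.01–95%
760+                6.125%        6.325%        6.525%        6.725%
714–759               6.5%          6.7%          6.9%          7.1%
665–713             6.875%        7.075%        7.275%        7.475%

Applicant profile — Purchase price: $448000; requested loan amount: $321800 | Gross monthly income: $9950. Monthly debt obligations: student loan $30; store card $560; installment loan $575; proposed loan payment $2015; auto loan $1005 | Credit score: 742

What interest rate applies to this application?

Credit score 742 ≥ 665; Total monthly debts = (30 + 560 + 575 + 2,015 + 1,005) = 4,185. Debt-to-income = 4,185/9,950 = 42.1% — meets 43% limit
LTV: 321,800 ÷ 448,000 = 71.8%, within 95% cap
Credit 742 → row 714–759; LTV 71.8% → column 70.01–79%. Grid cell → 6.7%.

6.7%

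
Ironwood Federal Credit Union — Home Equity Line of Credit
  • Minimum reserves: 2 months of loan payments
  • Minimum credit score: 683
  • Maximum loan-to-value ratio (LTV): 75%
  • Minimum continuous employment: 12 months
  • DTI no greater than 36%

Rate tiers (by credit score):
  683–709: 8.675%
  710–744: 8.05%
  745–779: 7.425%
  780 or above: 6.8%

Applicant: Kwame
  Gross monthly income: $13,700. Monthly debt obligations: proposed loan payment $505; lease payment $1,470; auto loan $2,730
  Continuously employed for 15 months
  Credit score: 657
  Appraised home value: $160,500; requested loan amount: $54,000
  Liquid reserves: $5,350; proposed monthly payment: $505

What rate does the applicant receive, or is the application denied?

Credit score 657 < 683 (below minimum)
Total monthly debts = (505 + 1,470 + 2,730) = 4,705. Debt-to-income = 4,705/13,700 = 34.3% — meets 36% limit
LTV = 54,000/160,500 = 33.6% ≤ 75%
Employment 15 ≥ 12 months
Reserves: 5,350 ÷ 505 = 10.6 months (meets 2-month minimum)
Not all requirements met → denied.

Denied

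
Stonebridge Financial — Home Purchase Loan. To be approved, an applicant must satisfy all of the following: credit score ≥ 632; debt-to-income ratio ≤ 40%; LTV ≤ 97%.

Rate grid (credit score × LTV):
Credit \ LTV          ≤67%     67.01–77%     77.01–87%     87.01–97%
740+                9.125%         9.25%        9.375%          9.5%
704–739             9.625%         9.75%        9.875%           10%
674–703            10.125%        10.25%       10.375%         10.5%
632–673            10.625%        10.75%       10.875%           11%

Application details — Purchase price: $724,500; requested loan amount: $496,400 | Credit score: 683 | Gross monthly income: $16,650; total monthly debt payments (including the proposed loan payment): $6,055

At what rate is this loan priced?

10.25%

Credit score 683 ≥ 632; Debt-to-income = 6,055/16,650 = 36.4% — meets 40% limit
Loan-to-value = 496,400/724,500 = 68.5% — pass (97% max)
Score 683 is in the 674–703 band; LTV 68.5% is in the 67.01–77% band → 10.25%.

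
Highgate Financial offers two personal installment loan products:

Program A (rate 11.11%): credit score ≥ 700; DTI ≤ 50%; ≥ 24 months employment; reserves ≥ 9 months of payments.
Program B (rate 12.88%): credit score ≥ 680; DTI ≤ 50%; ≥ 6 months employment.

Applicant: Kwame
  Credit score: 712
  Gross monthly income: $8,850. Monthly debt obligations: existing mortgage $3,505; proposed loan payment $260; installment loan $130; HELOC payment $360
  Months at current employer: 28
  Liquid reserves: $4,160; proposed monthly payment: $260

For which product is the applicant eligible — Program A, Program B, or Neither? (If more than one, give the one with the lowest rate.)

Program A

Total debts = (3,505 + 260 + 130 + 360) = 4,255; DTI = 4,255/8,850 = 48.1%.
Reserves = 4,160/260 = 16.0 months.
Program A: score 712 ≥ 700; DTI 48.1% ≤ 50%; employment 28 ≥ 24 mo; reserves 16.0 ≥ 9 mo → qualifies.
Program B: score 712 ≥ 680; DTI 48.1% ≤ 50%; employment 28 ≥ 6 mo → qualifies.
Qualifying: Program A, Program B. Lowest rate is 11.11% → Program A.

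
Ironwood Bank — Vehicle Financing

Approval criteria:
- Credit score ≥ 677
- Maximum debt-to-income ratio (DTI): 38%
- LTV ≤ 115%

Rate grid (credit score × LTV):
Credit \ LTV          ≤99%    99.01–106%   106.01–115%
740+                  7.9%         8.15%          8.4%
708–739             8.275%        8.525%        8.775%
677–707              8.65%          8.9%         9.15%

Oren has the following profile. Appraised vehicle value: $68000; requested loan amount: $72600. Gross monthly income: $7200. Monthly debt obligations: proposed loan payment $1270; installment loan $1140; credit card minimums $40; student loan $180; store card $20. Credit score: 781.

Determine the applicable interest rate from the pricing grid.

Credit score 781 ≥ 677; Total monthly debts = (1,270 + 1,140 + 40 + 180 + 20) = 2,650. DTI = 2,650/7,200 = 36.8% ≤ 38%
Loan-to-value = 72,600/68,000 = 106.8% — pass (115% max)
Credit 781 → row 740+; LTV 106.8% → column 106.01–115%. Grid cell → 8.4%.

8.4%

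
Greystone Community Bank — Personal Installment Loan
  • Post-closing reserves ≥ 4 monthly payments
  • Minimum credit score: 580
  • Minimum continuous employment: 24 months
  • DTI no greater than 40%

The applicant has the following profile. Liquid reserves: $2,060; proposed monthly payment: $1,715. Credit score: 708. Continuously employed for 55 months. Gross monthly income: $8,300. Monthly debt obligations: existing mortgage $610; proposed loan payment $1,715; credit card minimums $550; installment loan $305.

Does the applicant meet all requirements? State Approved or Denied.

Denied

Reserves: 2,060 ÷ 1,715 = 1.2 months (below 4-month minimum)
Credit score 708 ≥ 580 (meets)
Employment 55 ≥ 24 months
Total monthly debts = (610 + 1,715 + 550 + 305) = 3,180. DTI: 3,180 ÷ 8,300 = 38.3%, within the 40% cap
Fails on reserves.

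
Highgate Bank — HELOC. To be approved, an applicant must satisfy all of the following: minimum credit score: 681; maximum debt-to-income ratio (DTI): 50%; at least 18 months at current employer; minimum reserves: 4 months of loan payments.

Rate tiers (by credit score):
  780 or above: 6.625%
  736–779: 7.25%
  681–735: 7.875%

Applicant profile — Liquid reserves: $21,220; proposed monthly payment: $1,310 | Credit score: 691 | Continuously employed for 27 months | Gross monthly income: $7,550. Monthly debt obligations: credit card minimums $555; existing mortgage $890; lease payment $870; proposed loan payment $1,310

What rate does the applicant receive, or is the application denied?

Credit score 691 ≥ 681 (meets minimum)
Total monthly debts = (555 + 890 + 870 + 1,310) = 3,625. Debt-to-income = 3,625/7,550 = 48% — meets 50% limit
Liquid reserves cover 21,220/1,310 = 16.2 months — ≥ 4 required
Employment 27 ≥ 18 months
All requirements met. Score 691 falls in the 681–735 tier → 7.875%.

Approved at 7.875%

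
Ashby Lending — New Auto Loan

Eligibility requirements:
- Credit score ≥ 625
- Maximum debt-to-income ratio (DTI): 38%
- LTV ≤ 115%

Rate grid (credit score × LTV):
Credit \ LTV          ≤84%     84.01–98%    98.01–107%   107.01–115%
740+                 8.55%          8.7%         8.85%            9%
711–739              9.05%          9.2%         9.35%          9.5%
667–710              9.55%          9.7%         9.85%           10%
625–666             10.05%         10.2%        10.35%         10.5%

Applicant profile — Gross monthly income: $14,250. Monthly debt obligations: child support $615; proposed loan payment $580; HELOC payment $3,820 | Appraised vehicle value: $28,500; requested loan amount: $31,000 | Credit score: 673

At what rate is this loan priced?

Credit score 673 ≥ 625; Total monthly debts = (615 + 580 + 3,820) = 5,015. DTI = 5,015/14,250 = 35.2% ≤ 38%
Loan-to-value = 31,000/28,500 = 108.8% — pass (115% max)
Row: 673 falls in 667–710. Column: 108.8% falls in 107.01–115%. Rate = 10%.

10%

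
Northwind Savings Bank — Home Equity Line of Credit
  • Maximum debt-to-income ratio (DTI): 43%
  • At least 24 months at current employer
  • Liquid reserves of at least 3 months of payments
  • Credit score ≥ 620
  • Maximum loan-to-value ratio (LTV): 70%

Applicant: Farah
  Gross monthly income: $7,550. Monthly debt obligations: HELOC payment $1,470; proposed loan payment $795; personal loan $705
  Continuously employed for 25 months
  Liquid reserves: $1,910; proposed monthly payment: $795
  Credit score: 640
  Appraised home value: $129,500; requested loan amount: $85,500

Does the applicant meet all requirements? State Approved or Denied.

Denied

Total monthly debts = (1,470 + 795 + 705) = 2,970. DTI = 2,970/7,550 = 39.3% ≤ 43%
Employment 25 ≥ 24 months
Liquid reserves cover 1,910/795 = 2.4 months — < 3 required
Credit score 640 ≥ 620 (meets)
LTV: 85,500 ÷ 129,500 = 66%, within 70% cap
Fails on reserves.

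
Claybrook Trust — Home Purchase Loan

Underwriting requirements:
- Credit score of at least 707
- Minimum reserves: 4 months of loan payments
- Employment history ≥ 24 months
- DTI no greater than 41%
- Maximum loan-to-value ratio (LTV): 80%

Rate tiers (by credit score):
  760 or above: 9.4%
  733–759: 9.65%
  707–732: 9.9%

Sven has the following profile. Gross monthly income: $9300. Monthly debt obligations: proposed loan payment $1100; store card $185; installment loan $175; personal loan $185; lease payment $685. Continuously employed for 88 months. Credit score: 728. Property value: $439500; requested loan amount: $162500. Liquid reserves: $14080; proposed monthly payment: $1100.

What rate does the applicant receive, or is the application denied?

Approved at 9.9%

Credit score 728 ≥ 707 (meets minimum)
Employment 88 ≥ 24 months
Total monthly debts = (1,100 + 185 + 175 + 185 + 685) = 2,330. DTI: 2,330 ÷ 9,300 = 25.1%, within the 41% cap
Reserves = 14,080/1,100 = 12.8 months ≥ 4
LTV: 162,500 ÷ 439,500 = 37%, within 80% cap
All requirements met. Score 728 falls in the 707–732 tier → 9.9%.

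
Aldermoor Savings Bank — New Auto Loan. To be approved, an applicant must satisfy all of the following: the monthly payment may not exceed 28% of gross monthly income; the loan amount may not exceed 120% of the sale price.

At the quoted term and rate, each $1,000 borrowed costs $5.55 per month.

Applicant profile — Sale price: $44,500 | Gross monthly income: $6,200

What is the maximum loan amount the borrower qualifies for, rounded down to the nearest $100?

$53,400

Payment cap: 28% × $6,200 = $1,736/month.
At $5.55 per $1,000, that supports 1,736/5.55 × 1,000 ≈ $312,792 → $312,700.
LTV cap: 120% × $44,500 = $53,400 → $53,400.
Binding constraint: loan-to-value.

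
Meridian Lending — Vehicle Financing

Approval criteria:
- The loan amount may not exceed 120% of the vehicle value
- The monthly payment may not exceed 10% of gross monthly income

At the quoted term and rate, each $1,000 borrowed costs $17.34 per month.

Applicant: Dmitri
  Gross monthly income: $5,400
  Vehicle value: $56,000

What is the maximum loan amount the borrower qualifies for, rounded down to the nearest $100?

$31,100

Payment cap: 10% × $5,400 = $540/month.
At $17.34 per $1,000, that supports 540/17.34 × 1,000 ≈ $31,141 → $31,100.
LTV cap: 120% × $56,000 = $67,200 → $67,200.
Binding constraint: payment-to-income.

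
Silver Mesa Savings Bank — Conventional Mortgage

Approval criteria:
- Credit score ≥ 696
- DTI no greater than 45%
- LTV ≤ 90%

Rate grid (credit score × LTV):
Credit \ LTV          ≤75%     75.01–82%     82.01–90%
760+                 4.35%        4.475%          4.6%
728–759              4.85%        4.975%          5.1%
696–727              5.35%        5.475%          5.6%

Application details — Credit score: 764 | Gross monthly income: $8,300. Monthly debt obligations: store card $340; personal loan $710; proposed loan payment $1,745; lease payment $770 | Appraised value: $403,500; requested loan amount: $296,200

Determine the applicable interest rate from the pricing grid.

Credit score 764 ≥ 696; Total monthly debts = (340 + 710 + 1,745 + 770) = 3,565. Debt-to-income = 3,565/8,300 = 43% — meets 45% limit
LTV = 296,200/403,500 = 73.4% ≤ 90%
Row: 764 falls in 760+. Column: 73.4% falls in ≤75%. Rate = 4.35%.

4.35%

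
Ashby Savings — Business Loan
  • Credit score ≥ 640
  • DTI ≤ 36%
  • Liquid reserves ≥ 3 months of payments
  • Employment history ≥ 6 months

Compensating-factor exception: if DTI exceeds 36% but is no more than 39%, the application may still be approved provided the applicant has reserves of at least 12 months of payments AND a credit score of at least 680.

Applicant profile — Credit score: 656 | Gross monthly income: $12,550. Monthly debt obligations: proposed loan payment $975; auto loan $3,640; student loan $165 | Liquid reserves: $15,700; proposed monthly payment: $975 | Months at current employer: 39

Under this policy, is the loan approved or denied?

Denied

Credit score 656 ≥ 640 (meets base)
Total debts = (975 + 3,640 + 165) = 4,780. DTI: 4,780 ÷ 12,550 = 38.1%, over the 36% base limit.
Reserves: 15,700 ÷ 975 = 16.1 months (meets 3-month minimum)
Employment 39 ≥ 6 months
DTI 38.1% is within the 36%–39% exception band; checking compensating factors.
Reserves 16.1 ≥ 12 months; credit score 656 < 680.
Compensating-factor requirement not fully met.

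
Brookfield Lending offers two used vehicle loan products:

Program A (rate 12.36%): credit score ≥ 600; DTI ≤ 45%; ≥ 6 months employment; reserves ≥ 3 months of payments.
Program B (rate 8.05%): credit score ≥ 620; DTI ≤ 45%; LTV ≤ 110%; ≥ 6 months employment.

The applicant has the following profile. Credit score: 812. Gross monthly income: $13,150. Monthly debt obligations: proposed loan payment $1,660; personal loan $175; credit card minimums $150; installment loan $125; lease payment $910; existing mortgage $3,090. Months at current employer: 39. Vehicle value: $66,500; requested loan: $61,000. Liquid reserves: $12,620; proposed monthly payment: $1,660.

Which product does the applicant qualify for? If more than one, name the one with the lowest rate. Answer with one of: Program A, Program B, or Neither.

Neither

Total debts = (1,660 + 175 + 150 + 125 + 910 + 3,090) = 6,110; DTI = 6,110/13,150 = 46.5%.
LTV = 61,000/66,500 = 91.7%.
Reserves = 12,620/1,660 = 7.6 months.
Program A: score 812 ≥ 600; DTI 46.5% > 45%; employment 39 ≥ 6 mo; reserves 7.6 ≥ 3 mo → does not qualify.
Program B: score 812 ≥ 620; DTI 46.5% > 45%; LTV 91.7% ≤ 110%; employment 39 ≥ 6 mo → does not qualify.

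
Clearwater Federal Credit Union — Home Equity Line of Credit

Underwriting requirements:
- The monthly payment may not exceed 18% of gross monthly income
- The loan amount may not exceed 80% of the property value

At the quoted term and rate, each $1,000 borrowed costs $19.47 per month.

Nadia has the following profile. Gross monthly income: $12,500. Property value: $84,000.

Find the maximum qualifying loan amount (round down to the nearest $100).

Payment cap: 18% × $12,500 = $2,250/month.
At $19.47 per $1,000, that supports 2,250/19.47 × 1,000 ≈ $115,562 → $115,500.
LTV cap: 80% × $84,000 = $67,200 → $67,200.
Binding constraint: loan-to-value.

$67,200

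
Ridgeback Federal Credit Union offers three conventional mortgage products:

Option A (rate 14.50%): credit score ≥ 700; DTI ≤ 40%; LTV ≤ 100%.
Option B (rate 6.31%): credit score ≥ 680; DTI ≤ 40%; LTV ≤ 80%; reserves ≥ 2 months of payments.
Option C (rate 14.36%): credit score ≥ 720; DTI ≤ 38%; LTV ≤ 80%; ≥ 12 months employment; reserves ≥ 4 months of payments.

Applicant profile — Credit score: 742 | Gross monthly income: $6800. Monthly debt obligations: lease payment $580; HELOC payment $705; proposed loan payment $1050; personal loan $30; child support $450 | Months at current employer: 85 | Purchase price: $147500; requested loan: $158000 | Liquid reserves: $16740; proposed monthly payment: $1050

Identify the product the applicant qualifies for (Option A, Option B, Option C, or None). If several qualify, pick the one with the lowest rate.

Total debts = (580 + 705 + 1,050 + 30 + 450) = 2,815; DTI = 2,815/6,800 = 41.4%.
LTV = 158,000/147,500 = 107.1%.
Reserves = 16,740/1,050 = 15.9 months.
Option A: score 742 ≥ 700; DTI 41.4% > 40%; LTV 107.1% > 100% → does not qualify.
Option B: score 742 ≥ 680; DTI 41.4% > 40%; LTV 107.1% > 80%; reserves 15.9 ≥ 2 mo → does not qualify.
Option C: score 742 ≥ 720; DTI 41.4% > 38%; LTV 107.1% > 80%; employment 85 ≥ 12 mo; reserves 15.9 ≥ 4 mo → does not qualify.

None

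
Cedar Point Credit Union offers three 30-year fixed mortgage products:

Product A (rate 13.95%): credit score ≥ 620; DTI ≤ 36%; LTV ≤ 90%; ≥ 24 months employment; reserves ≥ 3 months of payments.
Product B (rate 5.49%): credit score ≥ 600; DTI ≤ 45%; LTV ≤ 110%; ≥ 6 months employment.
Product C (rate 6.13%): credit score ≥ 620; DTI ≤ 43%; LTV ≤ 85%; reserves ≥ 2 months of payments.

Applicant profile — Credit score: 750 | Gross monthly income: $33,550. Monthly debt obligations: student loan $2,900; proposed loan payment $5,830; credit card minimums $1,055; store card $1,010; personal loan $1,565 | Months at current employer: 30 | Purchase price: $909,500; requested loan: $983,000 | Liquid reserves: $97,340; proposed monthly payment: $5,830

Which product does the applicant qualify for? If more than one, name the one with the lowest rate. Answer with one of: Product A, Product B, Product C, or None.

Total debts = (2,900 + 5,830 + 1,055 + 1,010 + 1,565) = 12,360; DTI = 12,360/33,550 = 36.8%.
LTV = 983,000/909,500 = 108.1%.
Reserves = 97,340/5,830 = 16.7 months.
Product A: score 750 ≥ 620; DTI 36.8% > 36%; LTV 108.1% > 90%; employment 30 ≥ 24 mo; reserves 16.7 ≥ 3 mo → does not qualify.
Product B: score 750 ≥ 600; DTI 36.8% ≤ 45%; LTV 108.1% ≤ 110%; employment 30 ≥ 6 mo → qualifies.
Product C: score 750 ≥ 620; DTI 36.8% ≤ 43%; LTV 108.1% > 85%; reserves 16.7 ≥ 2 mo → does not qualify.

Product B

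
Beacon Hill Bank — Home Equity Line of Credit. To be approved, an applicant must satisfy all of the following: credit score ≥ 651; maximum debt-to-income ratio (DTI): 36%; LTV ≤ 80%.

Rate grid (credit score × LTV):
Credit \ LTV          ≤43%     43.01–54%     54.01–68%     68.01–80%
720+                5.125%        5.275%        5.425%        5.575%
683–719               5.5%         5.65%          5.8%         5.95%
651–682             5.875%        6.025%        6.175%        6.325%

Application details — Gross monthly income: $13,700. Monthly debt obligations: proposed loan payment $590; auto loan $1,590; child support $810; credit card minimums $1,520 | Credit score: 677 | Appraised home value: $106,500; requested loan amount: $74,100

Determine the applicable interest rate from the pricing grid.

Credit score 677 ≥ 651; Total monthly debts = (590 + 1,590 + 810 + 1,520) = 4,510. Debt-to-income = 4,510/13,700 = 32.9% — meets 36% limit
LTV: 74,100 ÷ 106,500 = 69.6%, within 80% cap
Row: 677 falls in 651–682. Column: 69.6% falls in 68.01–80%. Rate = 6.325%.

6.325%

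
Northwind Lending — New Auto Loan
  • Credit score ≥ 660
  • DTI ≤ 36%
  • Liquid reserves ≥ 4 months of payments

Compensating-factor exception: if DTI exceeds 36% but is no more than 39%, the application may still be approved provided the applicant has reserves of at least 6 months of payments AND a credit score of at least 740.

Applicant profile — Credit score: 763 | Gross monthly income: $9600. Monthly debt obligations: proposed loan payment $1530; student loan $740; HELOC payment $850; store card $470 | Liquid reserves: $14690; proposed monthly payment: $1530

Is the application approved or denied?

Approved

Credit score 763 ≥ 660 (meets base)
Total debts = (1,530 + 740 + 850 + 470) = 3,590. DTI: 3,590 ÷ 9,600 = 37.4%, over the 36% base limit.
Liquid reserves cover 14,690/1,530 = 9.6 months — ≥ 4 required
37.4% falls in the override range (36%–39%), so the compensating-factor test applies.
Override check — reserves: 9.6 mo (ok); score: 763 (ok).
Both compensating conditions met → exception applies.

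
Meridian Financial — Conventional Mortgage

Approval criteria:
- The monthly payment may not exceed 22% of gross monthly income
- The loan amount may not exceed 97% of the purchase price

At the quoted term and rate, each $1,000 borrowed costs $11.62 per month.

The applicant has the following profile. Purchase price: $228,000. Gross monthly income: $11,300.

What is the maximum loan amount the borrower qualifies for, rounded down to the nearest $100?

Payment cap: 22% × $11,300 = $2,486/month.
At $11.62 per $1,000, that supports 2,486/11.62 × 1,000 ≈ $213,941 → $213,900.
LTV cap: 97% × $228,000 = $221,160 → $221,100.
Binding constraint: payment-to-income.

$213,900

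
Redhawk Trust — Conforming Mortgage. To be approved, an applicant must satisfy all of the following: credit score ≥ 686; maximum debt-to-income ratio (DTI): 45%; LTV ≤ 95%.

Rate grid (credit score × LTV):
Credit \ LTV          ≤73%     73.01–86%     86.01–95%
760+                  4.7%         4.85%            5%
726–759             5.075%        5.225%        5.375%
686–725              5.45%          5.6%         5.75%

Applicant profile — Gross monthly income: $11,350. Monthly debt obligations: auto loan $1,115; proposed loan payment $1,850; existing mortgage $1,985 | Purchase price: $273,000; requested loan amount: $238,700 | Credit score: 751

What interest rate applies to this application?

Credit score 751 ≥ 686; Total monthly debts = (1,115 + 1,850 + 1,985) = 4,950. Debt-to-income = 4,950/11,350 = 43.6% — meets 45% limit
Loan-to-value = 238,700/273,000 = 87.4% — pass (95% max)
Score 751 is in the 726–759 band; LTV 87.4% is in the 86.01–95% band → 5.375%.

5.375%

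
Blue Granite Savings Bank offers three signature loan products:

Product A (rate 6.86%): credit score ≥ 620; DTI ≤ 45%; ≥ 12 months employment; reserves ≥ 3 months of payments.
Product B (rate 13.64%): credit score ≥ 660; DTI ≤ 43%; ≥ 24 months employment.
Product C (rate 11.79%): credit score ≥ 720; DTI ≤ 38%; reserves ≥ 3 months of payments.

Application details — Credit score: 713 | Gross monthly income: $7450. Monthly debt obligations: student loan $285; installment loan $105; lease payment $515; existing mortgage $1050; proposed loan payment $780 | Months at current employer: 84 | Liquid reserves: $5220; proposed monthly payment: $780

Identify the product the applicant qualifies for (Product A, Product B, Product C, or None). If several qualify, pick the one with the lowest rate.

Total debts = (285 + 105 + 515 + 1,050 + 780) = 2,735; DTI = 2,735/7,450 = 36.7%.
Reserves = 5,220/780 = 6.7 months.
Product A: score 713 ≥ 620; DTI 36.7% ≤ 45%; employment 84 ≥ 12 mo; reserves 6.7 ≥ 3 mo → qualifies.
Product B: score 713 ≥ 660; DTI 36.7% ≤ 43%; employment 84 ≥ 24 mo → qualifies.
Product C: score 713 < 720; DTI 36.7% ≤ 38%; reserves 6.7 ≥ 3 mo → does not qualify.
Qualifying: Product A, Product B. Lowest rate is 6.86% → Product A.

Product A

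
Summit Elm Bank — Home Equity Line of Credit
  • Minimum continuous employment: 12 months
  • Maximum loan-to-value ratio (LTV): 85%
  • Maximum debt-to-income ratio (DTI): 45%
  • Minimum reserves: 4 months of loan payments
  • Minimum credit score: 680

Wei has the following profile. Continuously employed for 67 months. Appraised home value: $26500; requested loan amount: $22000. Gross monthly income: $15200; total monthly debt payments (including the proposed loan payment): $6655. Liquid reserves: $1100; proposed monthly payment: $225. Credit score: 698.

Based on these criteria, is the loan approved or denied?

Approved

Employment 67 ≥ 12 months
LTV: 22,000 ÷ 26,500 = 83%, within 85% cap
DTI: 6,655 ÷ 15,200 = 43.8%, within the 45% cap
Liquid reserves cover 1,100/225 = 4.9 months — ≥ 4 required
Credit score 698 ≥ 680 (meets)
All criteria satisfied.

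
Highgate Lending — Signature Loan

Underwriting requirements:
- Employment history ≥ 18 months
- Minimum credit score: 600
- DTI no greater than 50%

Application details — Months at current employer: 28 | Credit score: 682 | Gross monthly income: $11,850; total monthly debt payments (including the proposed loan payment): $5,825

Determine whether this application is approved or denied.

Approved

Employment 28 ≥ 18 months
Credit score 682 ≥ 600 (meets)
DTI: 5,825 ÷ 11,850 = 49.2%, within the 50% cap
All criteria satisfied.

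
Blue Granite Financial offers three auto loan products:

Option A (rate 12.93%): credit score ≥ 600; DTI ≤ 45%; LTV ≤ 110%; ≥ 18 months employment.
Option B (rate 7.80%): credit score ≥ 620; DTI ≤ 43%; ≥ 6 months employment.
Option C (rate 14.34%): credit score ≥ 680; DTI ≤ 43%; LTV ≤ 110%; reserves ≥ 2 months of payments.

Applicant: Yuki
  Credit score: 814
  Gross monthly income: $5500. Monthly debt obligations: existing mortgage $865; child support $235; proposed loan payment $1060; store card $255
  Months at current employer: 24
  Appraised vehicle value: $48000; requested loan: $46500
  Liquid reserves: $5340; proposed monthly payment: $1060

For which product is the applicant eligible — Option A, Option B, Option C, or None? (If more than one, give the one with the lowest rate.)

Option A

Total debts = (865 + 235 + 1,060 + 255) = 2,415; DTI = 2,415/5,500 = 43.9%.
LTV = 46,500/48,000 = 96.9%.
Reserves = 5,340/1,060 = 5.0 months.
Option A: score 814 ≥ 600; DTI 43.9% ≤ 45%; LTV 96.9% ≤ 110%; employment 24 ≥ 18 mo → qualifies.
Option B: score 814 ≥ 620; DTI 43.9% > 43%; employment 24 ≥ 6 mo → does not qualify.
Option C: score 814 ≥ 680; DTI 43.9% > 43%; LTV 96.9% ≤ 110%; reserves 5.0 ≥ 2 mo → does not qualify.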